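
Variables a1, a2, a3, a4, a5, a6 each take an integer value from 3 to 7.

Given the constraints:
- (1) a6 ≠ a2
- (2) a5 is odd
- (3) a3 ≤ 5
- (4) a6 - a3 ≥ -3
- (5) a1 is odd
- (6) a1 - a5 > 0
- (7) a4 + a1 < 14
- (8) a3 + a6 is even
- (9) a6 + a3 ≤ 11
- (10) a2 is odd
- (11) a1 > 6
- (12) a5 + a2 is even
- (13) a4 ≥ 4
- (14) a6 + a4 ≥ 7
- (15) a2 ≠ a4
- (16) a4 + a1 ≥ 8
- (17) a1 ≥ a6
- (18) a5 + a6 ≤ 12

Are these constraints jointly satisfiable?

One satisfying assignment is a1 = 7, a2 = 3, a3 = 5, a4 = 4, a5 = 5, a6 = 5.
For the less obvious constraints — constraint 4: a6 - a3 = 0; constraint 6: a1 - a5 = 2 — and the others hold by inspection.

Satisfiable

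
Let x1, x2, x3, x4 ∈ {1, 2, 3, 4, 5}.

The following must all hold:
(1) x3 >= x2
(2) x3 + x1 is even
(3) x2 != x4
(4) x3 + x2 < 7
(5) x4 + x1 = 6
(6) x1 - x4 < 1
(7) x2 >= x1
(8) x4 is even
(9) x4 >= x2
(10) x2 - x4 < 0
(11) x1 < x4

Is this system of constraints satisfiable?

Satisfiable

Take x1 = 2, x2 = 2, x3 = 4, x4 = 4. Then constraint 4: x3 + x2 = 6; constraint 5: x4 + x1 = 6, and every other listed constraint is also met.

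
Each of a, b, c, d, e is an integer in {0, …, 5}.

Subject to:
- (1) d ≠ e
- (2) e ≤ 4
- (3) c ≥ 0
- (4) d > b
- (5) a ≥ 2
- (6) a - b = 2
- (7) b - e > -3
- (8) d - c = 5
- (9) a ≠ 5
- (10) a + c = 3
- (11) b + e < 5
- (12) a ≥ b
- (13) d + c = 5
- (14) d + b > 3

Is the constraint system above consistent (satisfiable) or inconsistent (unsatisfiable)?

Setting (a, b, c, d, e) = (3, 1, 0, 5, 2) satisfies everything: constraint 6: a - b = 2; constraint 7: b - e = -1, and the others follow.

Satisfiable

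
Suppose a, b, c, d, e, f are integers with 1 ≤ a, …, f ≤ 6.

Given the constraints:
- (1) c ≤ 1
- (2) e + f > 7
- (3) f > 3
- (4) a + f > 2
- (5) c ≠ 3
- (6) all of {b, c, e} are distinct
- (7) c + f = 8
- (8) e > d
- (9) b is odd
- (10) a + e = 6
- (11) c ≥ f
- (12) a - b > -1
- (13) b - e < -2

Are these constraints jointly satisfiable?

From constraint 3: f ≥ 4. From constraints 1 and 11: f ≤ c and c ≤ 1, so f ≤ 1. But 1 < 4, so no value of f works.

Unsatisfiable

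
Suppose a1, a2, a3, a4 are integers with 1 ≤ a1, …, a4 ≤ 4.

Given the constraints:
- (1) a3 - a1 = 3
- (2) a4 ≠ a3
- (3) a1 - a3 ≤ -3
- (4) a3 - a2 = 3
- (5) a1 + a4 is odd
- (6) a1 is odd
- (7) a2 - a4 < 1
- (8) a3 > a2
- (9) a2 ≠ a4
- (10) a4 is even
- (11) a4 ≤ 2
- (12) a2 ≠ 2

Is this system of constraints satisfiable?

The assignment a1 = 1, a2 = 1, a3 = 4, a4 = 2 works:
  constraint 1 holds since a3 - a1 = 3.
  constraint 3 holds since a1 - a3 = -3.
The rest check out directly.

Satisfiable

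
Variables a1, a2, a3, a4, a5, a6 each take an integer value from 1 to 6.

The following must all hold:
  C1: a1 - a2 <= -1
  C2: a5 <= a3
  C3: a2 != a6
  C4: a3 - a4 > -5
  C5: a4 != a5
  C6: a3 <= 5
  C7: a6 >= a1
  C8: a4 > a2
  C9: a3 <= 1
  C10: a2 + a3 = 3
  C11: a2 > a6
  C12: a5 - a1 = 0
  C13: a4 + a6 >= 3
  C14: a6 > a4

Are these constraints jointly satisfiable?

Unsatisfiable

Constraints 8, 11, and 14 give a4 < a6, a6 < a2, a2 < a4. Chaining: a4 < a6 < a2 < a4, which forces a4 < a4 — impossible.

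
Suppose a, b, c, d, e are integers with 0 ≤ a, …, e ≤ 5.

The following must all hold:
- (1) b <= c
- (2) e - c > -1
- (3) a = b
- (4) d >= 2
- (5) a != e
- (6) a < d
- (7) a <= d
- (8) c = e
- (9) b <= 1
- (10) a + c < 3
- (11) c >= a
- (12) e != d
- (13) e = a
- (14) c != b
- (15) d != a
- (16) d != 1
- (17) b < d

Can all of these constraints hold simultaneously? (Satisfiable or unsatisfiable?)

From constraints 3, 8, and 13, c = e = a = b, so c = b. But constraint 14 says c ≠ b. Contradiction.

Unsatisfiable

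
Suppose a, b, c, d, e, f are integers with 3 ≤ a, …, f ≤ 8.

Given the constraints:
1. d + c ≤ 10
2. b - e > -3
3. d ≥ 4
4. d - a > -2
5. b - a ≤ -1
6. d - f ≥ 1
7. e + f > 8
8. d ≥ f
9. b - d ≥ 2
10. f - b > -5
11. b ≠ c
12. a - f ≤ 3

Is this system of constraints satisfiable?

Constraints 5, 6, 9, and 12 give a − b ≥ 1, b − d ≥ 2, d − f ≥ 1, f − a ≥ -3.
Adding all 4 inequalities: the left sides telescope to 0, and the right sides sum to 1 + 2 + 1 + (-3) = 1. So 0 ≥ 1, which is false.

Unsatisfiable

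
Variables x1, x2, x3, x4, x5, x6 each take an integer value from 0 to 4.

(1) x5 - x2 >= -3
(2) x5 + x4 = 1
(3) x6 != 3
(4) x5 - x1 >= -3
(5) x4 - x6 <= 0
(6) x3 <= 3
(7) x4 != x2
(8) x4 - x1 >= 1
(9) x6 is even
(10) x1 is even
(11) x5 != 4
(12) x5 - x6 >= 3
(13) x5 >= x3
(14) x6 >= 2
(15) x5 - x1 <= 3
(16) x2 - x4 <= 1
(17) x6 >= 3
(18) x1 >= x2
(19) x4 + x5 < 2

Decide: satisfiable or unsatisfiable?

Unsatisfiable

Constraints 5, 8, 12, and 15 give x1 − x5 ≥ -3, x5 − x6 ≥ 3, x6 − x4 ≥ 0, x4 − x1 ≥ 1.
Adding all 4 inequalities: the left sides telescope to 0, and the right sides sum to (-3) + 3 + 0 + 1 = 1. So 0 ≥ 1, which is false.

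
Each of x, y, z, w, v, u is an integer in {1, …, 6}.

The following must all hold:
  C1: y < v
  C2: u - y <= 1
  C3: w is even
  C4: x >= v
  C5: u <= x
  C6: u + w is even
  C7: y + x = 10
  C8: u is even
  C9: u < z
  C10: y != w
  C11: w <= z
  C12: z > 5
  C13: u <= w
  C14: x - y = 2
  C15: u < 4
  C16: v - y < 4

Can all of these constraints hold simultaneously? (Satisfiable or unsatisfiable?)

Satisfiable

Try x = 6, y = 4, z = 6, w = 6, v = 6, u = 2.
Check constraint 2: u - y = -2; constraint 7: y + x = 10; constraint 14: x - y = 2. The remaining constraints are straightforward to verify.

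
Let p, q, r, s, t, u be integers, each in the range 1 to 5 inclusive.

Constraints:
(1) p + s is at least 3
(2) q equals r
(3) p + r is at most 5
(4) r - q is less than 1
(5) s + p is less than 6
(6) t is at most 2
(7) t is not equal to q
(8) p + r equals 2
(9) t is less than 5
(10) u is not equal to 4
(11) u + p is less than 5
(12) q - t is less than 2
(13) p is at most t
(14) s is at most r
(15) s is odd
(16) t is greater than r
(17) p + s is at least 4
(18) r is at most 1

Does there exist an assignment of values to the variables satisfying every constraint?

From constraints 6 and 13: p ≤ t ≤ 2. From constraints 14 and 18: s ≤ r ≤ 1. Hence p + s ≤ 3. But constraint 17 requires p + s ≥ 4, and 4 > 3. Contradiction.

Unsatisfiable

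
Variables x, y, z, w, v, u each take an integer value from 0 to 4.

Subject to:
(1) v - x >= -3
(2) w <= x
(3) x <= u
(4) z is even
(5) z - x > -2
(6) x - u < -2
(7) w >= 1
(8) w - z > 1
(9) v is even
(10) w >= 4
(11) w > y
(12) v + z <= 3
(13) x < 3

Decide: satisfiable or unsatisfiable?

From constraints 2 and 10: x ≥ w and w ≥ 4, so x ≥ 4. From constraint 13: x ≤ 2. But 2 < 4, so no value of x works.

Unsatisfiable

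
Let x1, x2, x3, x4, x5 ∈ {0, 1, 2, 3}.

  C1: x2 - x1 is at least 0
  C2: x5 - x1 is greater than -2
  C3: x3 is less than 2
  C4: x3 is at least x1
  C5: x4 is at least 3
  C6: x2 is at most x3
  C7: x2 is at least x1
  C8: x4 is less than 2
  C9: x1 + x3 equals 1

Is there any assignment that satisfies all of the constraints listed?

From constraint 5: x4 ≥ 3. From constraint 8: x4 ≤ 1. But 1 < 3, so no value of x4 works.

Unsatisfiable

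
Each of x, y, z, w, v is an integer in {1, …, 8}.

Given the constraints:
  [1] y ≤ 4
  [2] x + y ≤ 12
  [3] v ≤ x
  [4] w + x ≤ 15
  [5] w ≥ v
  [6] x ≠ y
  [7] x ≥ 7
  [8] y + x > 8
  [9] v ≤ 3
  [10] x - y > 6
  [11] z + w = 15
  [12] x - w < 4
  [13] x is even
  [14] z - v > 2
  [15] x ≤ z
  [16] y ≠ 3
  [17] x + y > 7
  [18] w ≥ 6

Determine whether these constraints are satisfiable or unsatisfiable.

The assignment x = 8, y = 1, z = 8, w = 7, v = 3 works:
  constraint 2 holds since x + y = 9.
  constraint 4 holds since w + x = 15.
The rest check out directly.

Satisfiable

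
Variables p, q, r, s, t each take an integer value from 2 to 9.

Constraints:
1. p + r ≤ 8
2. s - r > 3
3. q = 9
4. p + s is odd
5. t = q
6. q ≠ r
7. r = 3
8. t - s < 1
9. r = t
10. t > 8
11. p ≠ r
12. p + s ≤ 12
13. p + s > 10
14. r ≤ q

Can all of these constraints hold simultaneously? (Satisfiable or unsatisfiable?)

Unsatisfiable

Constraint 7 fixes r = 3 and constraint 3 fixes q = 9. Constraints 5 and 9 give r = t = q, so r = q. But 3 ≠ 9 — contradiction.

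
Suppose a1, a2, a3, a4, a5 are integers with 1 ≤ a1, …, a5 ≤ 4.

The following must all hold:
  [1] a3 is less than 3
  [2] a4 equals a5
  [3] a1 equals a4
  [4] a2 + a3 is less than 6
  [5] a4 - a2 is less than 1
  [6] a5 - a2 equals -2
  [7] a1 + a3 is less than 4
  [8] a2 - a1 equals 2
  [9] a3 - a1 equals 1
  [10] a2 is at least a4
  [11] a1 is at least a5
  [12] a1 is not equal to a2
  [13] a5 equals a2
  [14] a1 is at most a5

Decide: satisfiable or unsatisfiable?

From constraints 2, 3, and 13, a1 = a4 = a5 = a2, so a1 = a2. But constraint 12 says a1 ≠ a2. Contradiction.

Unsatisfiable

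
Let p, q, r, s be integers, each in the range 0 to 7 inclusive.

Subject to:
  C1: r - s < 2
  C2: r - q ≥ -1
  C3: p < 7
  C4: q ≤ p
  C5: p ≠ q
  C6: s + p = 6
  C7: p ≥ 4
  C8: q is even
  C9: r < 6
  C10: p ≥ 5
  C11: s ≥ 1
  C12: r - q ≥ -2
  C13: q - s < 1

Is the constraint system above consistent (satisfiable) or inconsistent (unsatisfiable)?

Satisfiable

One satisfying assignment is p = 5, q = 0, r = 1, s = 1.
For the less obvious constraints — constraint 1: r - s = 0; constraint 2: r - q = 1; constraint 6: s + p = 6 — and the others hold by inspection.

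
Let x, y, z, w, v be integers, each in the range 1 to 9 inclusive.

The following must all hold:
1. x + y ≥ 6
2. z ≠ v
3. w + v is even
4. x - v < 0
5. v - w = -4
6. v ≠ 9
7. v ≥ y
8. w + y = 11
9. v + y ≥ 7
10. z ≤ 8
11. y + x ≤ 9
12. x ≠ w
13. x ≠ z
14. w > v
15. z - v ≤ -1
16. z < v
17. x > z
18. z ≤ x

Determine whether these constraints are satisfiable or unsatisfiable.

Satisfiable

One satisfying assignment is x = 3, y = 3, z = 2, w = 8, v = 4.
For the less obvious constraints — constraint 1: x + y = 6; constraint 4: x - v = -1 — and the others hold by inspection.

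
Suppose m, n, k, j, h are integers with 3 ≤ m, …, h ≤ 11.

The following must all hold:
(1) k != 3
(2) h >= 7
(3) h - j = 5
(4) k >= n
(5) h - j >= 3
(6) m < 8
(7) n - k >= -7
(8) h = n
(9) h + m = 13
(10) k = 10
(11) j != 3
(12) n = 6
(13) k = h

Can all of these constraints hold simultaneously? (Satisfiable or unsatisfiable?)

Constraint 10 fixes k = 10 and constraint 12 fixes n = 6. Constraints 8 and 13 give k = h = n, so k = n. But 10 ≠ 6 — contradiction.

Unsatisfiable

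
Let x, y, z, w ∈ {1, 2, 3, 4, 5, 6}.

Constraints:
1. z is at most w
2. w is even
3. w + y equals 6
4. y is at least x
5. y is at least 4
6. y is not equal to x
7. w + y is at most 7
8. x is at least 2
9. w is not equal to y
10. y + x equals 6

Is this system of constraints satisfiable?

Take x = 2, y = 4, z = 1, w = 2. Then constraint 3: w + y = 6; constraint 7: w + y = 6; constraint 10: y + x = 6, and every other listed constraint is also met.

Satisfiable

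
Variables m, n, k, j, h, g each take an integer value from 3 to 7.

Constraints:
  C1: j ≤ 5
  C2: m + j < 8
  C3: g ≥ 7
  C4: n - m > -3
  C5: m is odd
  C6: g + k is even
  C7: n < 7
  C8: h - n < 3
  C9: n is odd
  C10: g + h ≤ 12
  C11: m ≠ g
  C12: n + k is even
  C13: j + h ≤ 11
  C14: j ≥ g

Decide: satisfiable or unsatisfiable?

From constraint 3: g ≥ 7. From constraints 1 and 14: g ≤ j and j ≤ 5, so g ≤ 5. But 5 < 7, so no value of g works.

Unsatisfiable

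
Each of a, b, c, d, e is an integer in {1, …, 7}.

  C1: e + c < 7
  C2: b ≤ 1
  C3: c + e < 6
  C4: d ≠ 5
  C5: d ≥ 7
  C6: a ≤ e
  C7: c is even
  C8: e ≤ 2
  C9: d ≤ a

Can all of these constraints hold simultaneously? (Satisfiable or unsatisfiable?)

From constraints 5 and 9: a ≥ d and d ≥ 7, so a ≥ 7. From constraints 6 and 8: a ≤ e and e ≤ 2, so a ≤ 2. But 2 < 7, so no value of a works.

Unsatisfiable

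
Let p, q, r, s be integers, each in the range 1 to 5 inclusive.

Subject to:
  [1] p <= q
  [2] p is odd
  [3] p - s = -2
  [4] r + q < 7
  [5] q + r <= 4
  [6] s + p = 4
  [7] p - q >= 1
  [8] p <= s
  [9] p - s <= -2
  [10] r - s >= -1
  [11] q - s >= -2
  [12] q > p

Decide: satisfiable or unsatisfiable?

Constraints 7, 9, and 11 give p − q ≥ 1, q − s ≥ -2, s − p ≥ 2.
Adding all 3 inequalities: the left sides telescope to 0, and the right sides sum to 1 + (-2) + 2 = 1. So 0 ≥ 1, which is false.

Unsatisfiable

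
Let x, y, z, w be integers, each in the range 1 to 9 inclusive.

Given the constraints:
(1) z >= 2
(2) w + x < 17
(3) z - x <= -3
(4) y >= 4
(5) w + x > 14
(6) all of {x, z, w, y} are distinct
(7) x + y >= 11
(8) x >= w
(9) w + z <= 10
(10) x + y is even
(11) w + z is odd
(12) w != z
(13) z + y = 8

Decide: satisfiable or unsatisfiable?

Satisfiable

Setting (x, y, z, w) = (9, 5, 3, 6) satisfies everything: constraint 2: w + x = 15; constraint 3: z - x = -6; constraint 5: w + x = 15, and the others follow.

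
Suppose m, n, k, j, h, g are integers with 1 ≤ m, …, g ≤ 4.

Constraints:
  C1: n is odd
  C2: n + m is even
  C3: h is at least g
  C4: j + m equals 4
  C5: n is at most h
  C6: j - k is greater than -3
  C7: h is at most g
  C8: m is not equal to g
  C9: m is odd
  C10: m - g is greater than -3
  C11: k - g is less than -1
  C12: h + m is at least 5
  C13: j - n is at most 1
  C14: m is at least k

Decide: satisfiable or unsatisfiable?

Satisfiable

The assignment m = 3, n = 3, k = 1, j = 1, h = 4, g = 4 works:
  constraint 4 holds since j + m = 4.
  constraint 6 holds since j - k = 0.
The rest check out directly.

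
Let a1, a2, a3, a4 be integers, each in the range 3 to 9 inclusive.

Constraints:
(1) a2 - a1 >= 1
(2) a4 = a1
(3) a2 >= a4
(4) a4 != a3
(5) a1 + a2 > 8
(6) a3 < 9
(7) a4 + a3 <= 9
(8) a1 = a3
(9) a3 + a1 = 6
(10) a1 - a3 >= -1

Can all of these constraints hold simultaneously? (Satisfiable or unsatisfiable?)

From constraints 2 and 8, a4 = a1 = a3, so a4 = a3. But constraint 4 says a4 ≠ a3. Contradiction.

Unsatisfiable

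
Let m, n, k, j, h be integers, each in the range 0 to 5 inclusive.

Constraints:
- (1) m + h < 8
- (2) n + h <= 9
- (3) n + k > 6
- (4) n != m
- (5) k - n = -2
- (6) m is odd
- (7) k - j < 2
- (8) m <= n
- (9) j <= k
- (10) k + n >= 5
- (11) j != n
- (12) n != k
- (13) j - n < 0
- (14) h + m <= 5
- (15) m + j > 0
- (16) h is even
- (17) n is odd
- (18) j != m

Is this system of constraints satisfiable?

Setting (m, n, k, j, h) = (1, 5, 3, 2, 4) satisfies everything: constraint 1: m + h = 5; constraint 2: n + h = 9, and the others follow.

Satisfiable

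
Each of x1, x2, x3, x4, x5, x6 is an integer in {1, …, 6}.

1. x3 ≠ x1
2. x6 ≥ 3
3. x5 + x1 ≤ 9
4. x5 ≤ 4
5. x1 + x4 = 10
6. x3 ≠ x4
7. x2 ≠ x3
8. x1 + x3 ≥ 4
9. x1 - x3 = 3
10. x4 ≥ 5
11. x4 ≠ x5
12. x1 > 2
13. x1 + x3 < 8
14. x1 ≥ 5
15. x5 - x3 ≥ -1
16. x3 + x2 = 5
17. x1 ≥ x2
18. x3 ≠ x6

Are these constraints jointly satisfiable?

One satisfying assignment is x1 = 5, x2 = 3, x3 = 2, x4 = 5, x5 = 3, x6 = 6.
For the less obvious constraints — constraint 3: x5 + x1 = 8; constraint 5: x1 + x4 = 10 — and the others hold by inspection.

Satisfiable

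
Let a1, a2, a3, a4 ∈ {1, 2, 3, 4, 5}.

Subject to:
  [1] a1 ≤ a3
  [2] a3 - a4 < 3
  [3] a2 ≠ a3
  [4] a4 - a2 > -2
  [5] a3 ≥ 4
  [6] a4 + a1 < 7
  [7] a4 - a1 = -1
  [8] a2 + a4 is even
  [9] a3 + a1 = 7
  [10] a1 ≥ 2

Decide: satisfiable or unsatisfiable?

Satisfiable

Take a1 = 3, a2 = 2, a3 = 4, a4 = 2. Then constraint 2: a3 - a4 = 2; constraint 4: a4 - a2 = 0, and every other listed constraint is also met.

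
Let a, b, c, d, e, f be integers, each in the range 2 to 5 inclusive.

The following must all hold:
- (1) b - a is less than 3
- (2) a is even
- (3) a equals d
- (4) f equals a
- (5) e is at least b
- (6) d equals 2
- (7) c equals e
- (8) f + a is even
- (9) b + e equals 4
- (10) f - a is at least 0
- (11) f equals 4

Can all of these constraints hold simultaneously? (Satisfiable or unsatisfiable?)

Constraint 11 fixes f = 4 and constraint 6 fixes d = 2. Constraints 3 and 4 give f = a = d, so f = d. But 4 ≠ 2 — contradiction.

Unsatisfiable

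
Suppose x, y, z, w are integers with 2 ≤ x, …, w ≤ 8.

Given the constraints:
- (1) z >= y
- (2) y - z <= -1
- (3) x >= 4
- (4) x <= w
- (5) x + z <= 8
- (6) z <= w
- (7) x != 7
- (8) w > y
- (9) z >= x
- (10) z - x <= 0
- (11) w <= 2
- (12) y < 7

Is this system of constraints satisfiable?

From constraints 3 and 9: z ≥ x and x ≥ 4, so z ≥ 4. From constraints 6 and 11: z ≤ w and w ≤ 2, so z ≤ 2. But 2 < 4, so no value of z works.

Unsatisfiable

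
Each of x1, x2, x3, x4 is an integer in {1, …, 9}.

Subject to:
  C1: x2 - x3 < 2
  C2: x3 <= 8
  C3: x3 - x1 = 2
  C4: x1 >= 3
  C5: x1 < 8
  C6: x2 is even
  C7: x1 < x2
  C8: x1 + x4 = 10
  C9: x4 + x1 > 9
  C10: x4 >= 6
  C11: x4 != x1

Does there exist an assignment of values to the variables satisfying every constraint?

Setting (x1, x2, x3, x4) = (3, 6, 5, 7) satisfies everything: constraint 1: x2 - x3 = 1; constraint 3: x3 - x1 = 2; constraint 8: x1 + x4 = 10, and the others follow.

Satisfiable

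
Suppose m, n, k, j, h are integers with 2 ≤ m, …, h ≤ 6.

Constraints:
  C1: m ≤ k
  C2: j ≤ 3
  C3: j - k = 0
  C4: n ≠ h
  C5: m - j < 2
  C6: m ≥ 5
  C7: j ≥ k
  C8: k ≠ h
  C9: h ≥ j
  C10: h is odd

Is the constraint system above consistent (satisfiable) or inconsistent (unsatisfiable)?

From constraints 1 and 6: k ≥ m and m ≥ 5, so k ≥ 5. From constraints 2 and 7: k ≤ j and j ≤ 3, so k ≤ 3. But 3 < 5, so no value of k works.

Unsatisfiable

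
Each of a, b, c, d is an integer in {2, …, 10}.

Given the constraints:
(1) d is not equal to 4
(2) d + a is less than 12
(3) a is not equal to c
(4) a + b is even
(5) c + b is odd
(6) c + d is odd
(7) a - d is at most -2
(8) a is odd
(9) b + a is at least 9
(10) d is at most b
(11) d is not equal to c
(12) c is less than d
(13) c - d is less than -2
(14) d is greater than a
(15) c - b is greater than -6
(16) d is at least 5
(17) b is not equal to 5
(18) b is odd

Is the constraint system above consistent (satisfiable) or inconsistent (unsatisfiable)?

Satisfiable

Try a = 3, b = 7, c = 2, d = 7.
Check constraint 2: d + a = 10; constraint 7: a - d = -4. The remaining constraints are straightforward to verify.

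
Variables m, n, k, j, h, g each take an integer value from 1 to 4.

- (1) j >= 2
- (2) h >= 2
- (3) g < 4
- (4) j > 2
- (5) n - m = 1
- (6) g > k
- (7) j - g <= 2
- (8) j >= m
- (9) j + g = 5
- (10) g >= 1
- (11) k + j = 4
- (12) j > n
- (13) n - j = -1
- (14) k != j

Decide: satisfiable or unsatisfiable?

The assignment m = 1, n = 2, k = 1, j = 3, h = 2, g = 2 works:
  constraint 5 holds since n - m = 1.
  constraint 7 holds since j - g = 1.
  constraint 9 holds since j + g = 5.
The rest check out directly.

Satisfiable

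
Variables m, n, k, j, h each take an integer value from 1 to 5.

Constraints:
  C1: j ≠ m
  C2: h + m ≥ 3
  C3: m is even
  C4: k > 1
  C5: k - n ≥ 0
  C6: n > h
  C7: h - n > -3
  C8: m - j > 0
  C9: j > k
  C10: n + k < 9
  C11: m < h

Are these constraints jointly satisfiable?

Constraints 5, 6, 8, 9, and 11 give h < n, n ≤ k, k < j, j < m, m < h. Chaining: h < n ≤ k < j < m < h, which forces h < h — impossible.

Unsatisfiable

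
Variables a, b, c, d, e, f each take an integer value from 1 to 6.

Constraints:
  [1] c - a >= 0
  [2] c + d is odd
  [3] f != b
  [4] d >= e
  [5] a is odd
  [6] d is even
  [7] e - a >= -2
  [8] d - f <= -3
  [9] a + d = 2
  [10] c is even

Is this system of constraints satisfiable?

Constraint 10 makes c even and constraint 6 makes d even, so c + d must be even. Constraint 2 says c + d is odd — contradiction.

Unsatisfiable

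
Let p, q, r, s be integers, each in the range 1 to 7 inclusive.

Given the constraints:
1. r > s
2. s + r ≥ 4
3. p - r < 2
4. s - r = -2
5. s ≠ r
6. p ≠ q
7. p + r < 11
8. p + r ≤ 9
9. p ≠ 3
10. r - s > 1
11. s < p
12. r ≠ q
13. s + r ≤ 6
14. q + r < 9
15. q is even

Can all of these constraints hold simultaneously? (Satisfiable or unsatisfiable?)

Satisfiable

The assignment p = 4, q = 2, r = 4, s = 2 works:
  constraint 2 holds since s + r = 6.
  constraint 3 holds since p - r = 0.
  constraint 4 holds since s - r = -2.
The rest check out directly.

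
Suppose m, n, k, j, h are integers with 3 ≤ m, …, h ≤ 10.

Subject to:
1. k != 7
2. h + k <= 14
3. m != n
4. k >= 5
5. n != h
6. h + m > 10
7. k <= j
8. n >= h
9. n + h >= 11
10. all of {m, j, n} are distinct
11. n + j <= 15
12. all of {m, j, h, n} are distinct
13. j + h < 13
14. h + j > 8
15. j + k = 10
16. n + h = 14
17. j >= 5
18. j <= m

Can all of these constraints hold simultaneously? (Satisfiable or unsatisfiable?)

Setting (m, n, k, j, h) = (7, 8, 5, 5, 6) satisfies everything: constraint 2: h + k = 11; constraint 6: h + m = 13, and the others follow.

Satisfiable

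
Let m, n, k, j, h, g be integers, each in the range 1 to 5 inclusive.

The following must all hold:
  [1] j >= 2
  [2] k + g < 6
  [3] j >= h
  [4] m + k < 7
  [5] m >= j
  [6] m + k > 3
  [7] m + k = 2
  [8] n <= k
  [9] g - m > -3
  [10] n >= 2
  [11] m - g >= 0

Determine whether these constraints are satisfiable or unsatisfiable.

From constraints 1 and 5: m ≥ j ≥ 2. From constraints 8 and 10: k ≥ n ≥ 2. Hence m + k ≥ 4. But constraint 7 requires m + k = 2, and 2 < 4. Contradiction.

Unsatisfiable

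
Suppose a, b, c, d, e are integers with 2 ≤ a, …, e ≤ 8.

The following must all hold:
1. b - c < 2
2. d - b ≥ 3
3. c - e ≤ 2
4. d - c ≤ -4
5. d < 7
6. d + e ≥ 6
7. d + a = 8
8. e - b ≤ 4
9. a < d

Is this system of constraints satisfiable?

Constraints 2, 3, 4, and 8 give b − e ≥ -4, e − c ≥ -2, c − d ≥ 4, d − b ≥ 3.
Adding all 4 inequalities: the left sides telescope to 0, and the right sides sum to (-4) + (-2) + 4 + 3 = 1. So 0 ≥ 1, which is false.

Unsatisfiable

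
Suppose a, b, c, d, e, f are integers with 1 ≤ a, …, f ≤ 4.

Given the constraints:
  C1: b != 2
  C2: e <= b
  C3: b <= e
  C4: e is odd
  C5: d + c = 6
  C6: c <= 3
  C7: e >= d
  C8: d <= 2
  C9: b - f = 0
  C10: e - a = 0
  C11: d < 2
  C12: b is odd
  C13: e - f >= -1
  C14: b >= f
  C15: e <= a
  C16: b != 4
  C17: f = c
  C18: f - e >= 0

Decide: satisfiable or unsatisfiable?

From constraint 8: d ≤ 2. From constraint 6: c ≤ 3. Hence d + c ≤ 5. But constraint 5 requires d + c = 6, and 6 > 5. Contradiction.

Unsatisfiable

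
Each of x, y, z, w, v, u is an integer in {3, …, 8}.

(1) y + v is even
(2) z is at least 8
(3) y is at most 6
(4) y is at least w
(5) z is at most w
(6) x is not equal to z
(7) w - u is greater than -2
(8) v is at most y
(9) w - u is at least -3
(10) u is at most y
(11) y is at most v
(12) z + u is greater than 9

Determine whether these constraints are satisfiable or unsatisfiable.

From constraints 2 and 5: w ≥ z and z ≥ 8, so w ≥ 8. From constraints 3 and 4: w ≤ y and y ≤ 6, so w ≤ 6. But 6 < 8, so no value of w works.

Unsatisfiable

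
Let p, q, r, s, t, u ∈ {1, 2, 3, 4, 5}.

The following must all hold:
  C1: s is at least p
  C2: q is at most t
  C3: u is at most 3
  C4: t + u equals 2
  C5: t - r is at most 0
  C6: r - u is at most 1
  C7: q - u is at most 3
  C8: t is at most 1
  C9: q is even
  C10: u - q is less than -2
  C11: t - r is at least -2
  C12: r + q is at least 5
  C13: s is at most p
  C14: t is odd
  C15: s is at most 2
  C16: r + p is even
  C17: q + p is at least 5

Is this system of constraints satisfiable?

Unsatisfiable

From constraints 2 and 8: q ≤ t ≤ 1. From constraints 1 and 15: p ≤ s ≤ 2. Hence q + p ≤ 3. But constraint 17 requires q + p ≥ 5, and 5 > 3. Contradiction.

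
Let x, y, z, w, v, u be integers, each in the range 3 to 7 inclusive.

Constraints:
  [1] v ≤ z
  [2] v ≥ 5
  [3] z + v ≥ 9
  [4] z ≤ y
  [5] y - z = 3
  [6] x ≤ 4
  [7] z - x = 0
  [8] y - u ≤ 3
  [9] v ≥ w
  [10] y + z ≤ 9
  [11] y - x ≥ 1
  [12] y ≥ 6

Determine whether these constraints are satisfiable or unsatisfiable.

From constraint 12: y ≥ 6. From constraints 1 and 2: z ≥ v ≥ 5. Hence y + z ≥ 11. But constraint 10 requires y + z ≤ 9, and 9 < 11. Contradiction.

Unsatisfiable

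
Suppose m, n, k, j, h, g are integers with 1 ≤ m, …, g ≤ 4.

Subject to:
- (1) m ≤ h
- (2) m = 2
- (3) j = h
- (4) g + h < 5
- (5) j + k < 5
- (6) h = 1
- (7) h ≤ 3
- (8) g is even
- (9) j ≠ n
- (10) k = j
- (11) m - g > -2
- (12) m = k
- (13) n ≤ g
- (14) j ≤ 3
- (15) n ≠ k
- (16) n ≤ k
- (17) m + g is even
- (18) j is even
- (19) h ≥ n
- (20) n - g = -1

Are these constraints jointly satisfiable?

Unsatisfiable

Constraint 2 fixes m = 2 and constraint 6 fixes h = 1. Constraints 3, 10, and 12 give m = k = j = h, so m = h. But 2 ≠ 1 — contradiction.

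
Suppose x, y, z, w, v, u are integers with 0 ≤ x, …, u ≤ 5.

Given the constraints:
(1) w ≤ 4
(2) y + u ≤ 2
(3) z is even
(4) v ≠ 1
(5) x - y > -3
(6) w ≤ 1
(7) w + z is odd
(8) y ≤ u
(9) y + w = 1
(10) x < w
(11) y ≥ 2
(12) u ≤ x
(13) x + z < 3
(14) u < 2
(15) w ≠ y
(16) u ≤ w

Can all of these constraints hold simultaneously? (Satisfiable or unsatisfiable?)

Unsatisfiable

From constraints 8 and 11: u ≥ y and y ≥ 2, so u ≥ 2. From constraints 6 and 16: u ≤ w and w ≤ 1, so u ≤ 1. But 1 < 2, so no value of u works.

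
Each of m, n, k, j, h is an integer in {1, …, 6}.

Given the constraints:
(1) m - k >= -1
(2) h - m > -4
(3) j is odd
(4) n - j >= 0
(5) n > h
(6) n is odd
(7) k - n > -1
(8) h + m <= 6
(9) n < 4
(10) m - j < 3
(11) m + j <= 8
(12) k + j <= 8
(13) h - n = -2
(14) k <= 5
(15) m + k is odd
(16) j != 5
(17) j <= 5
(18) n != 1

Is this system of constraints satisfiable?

Satisfiable

Take m = 4, n = 3, k = 5, j = 3, h = 1. Then constraint 1: m - k = -1; constraint 2: h - m = -3; constraint 4: n - j = 0, and every other listed constraint is also met.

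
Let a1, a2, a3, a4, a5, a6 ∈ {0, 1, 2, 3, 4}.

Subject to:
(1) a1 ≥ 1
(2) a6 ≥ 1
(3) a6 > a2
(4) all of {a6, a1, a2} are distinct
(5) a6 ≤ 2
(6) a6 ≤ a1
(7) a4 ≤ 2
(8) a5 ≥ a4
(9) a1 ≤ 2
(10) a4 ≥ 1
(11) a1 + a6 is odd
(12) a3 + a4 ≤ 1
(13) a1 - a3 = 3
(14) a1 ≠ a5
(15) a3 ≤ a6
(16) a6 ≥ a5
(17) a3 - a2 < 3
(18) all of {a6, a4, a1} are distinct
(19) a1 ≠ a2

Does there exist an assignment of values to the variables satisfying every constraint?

Unsatisfiable

Constraints 1, 2, 5, 7, 9, and 10 confine each of a6, a4, a1 to the 2 values {1, 2}.
Constraint 18 requires all 3 of them to be distinct, but only 2 values are available — impossible by the pigeonhole principle.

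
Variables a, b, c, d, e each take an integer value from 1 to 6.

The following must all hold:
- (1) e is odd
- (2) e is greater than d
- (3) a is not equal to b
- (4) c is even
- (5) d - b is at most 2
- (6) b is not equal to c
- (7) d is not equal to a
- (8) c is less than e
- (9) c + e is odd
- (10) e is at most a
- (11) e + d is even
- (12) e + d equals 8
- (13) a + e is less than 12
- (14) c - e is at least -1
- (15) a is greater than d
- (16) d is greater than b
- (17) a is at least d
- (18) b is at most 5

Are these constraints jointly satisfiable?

Try a = 5, b = 1, c = 4, d = 3, e = 5.
Check constraint 5: d - b = 2; constraint 12: e + d = 8; constraint 13: a + e = 10. The remaining constraints are straightforward to verify.

Satisfiable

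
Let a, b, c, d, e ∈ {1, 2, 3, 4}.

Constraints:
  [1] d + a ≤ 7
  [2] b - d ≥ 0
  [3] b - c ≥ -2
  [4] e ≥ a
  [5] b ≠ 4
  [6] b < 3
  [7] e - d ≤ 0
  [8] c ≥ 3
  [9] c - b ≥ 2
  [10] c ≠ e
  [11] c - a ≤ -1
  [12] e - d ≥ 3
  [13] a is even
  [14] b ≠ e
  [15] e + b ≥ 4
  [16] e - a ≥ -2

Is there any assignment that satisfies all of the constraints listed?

Constraints 2, 7, 9, 11, and 16 give d − e ≥ 0, e − a ≥ -2, a − c ≥ 1, c − b ≥ 2, b − d ≥ 0.
Adding all 5 inequalities: the left sides telescope to 0, and the right sides sum to 0 + (-2) + 1 + 2 + 0 = 1. So 0 ≥ 1, which is false.

Unsatisfiable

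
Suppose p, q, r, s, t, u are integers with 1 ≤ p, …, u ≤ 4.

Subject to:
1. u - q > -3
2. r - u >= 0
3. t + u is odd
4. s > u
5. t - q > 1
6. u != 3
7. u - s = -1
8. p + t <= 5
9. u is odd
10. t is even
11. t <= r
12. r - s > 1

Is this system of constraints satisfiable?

Setting (p, q, r, s, t, u) = (1, 2, 4, 2, 4, 1) satisfies everything: constraint 1: u - q = -1; constraint 2: r - u = 3; constraint 5: t - q = 2, and the others follow.

Satisfiable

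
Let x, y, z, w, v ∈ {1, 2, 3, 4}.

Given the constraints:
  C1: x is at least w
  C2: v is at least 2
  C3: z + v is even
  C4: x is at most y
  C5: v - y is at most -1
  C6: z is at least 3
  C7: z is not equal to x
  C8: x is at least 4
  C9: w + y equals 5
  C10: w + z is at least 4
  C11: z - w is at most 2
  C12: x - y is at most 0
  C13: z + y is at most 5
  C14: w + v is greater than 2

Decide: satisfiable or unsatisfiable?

Unsatisfiable

From constraint 6: z ≥ 3. From constraints 4 and 8: y ≥ x ≥ 4. Hence z + y ≥ 7. But constraint 13 requires z + y ≤ 5, and 5 < 7. Contradiction.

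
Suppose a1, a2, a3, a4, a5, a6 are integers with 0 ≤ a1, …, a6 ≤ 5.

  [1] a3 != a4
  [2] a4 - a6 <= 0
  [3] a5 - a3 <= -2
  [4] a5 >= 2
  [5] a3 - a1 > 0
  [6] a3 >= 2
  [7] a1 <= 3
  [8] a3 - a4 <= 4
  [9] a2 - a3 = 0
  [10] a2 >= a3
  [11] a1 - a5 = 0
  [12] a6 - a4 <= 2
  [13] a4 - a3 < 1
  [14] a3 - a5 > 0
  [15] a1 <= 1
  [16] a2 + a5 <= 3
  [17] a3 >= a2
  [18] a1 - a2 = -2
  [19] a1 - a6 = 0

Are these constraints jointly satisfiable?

From constraints 6 and 10: a2 ≥ a3 ≥ 2. From constraint 4: a5 ≥ 2. Hence a2 + a5 ≥ 4. But constraint 16 requires a2 + a5 ≤ 3, and 3 < 4. Contradiction.

Unsatisfiable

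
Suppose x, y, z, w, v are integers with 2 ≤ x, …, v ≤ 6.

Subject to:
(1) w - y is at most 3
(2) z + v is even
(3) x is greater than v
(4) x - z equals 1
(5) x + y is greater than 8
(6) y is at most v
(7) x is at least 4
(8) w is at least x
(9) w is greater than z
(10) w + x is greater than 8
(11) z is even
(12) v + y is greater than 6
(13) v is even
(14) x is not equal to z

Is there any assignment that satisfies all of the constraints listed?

Satisfiable

The assignment x = 5, y = 4, z = 4, w = 5, v = 4 works:
  constraint 1 holds since w - y = 1.
  constraint 4 holds since x - z = 1.
  constraint 5 holds since x + y = 9.
The rest check out directly.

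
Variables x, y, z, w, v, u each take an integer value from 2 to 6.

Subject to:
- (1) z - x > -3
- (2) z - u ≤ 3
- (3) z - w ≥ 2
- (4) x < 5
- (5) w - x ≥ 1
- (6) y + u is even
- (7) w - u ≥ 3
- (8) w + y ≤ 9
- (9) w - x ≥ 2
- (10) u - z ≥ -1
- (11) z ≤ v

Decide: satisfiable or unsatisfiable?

Unsatisfiable

Constraints 2, 3, and 7 give w − u ≥ 3, u − z ≥ -3, z − w ≥ 2.
Adding all 3 inequalities: the left sides telescope to 0, and the right sides sum to 3 + (-3) + 2 = 2. So 0 ≥ 2, which is false.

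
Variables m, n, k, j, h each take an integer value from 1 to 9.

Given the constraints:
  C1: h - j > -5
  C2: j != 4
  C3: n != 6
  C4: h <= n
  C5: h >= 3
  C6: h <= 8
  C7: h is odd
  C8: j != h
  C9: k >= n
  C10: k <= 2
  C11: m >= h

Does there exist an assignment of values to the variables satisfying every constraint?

Unsatisfiable

From constraints 4 and 5: n ≥ h and h ≥ 3, so n ≥ 3. From constraints 9 and 10: n ≤ k and k ≤ 2, so n ≤ 2. But 2 < 3, so no value of n works.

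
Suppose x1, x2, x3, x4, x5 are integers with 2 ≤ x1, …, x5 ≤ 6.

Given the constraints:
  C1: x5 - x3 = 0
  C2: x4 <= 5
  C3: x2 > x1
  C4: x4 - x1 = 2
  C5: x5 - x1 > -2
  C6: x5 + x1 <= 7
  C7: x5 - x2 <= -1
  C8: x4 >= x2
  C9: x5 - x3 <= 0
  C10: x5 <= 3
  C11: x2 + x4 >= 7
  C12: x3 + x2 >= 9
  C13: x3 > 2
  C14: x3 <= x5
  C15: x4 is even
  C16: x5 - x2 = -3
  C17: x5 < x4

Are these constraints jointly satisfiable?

Unsatisfiable

From constraints 10 and 14: x3 ≤ x5 ≤ 3. From constraints 2 and 8: x2 ≤ x4 ≤ 5. Hence x3 + x2 ≤ 8. But constraint 12 requires x3 + x2 ≥ 9, and 9 > 8. Contradiction.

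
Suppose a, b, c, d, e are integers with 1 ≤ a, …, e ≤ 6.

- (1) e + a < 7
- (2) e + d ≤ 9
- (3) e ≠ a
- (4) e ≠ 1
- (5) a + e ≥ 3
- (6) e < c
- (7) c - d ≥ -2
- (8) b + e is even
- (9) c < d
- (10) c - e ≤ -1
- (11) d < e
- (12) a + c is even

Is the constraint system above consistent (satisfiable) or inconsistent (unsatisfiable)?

Unsatisfiable

Constraints 6, 9, and 11 give d < e, e < c, c < d. Chaining: d < e < c < d, which forces d < d — impossible.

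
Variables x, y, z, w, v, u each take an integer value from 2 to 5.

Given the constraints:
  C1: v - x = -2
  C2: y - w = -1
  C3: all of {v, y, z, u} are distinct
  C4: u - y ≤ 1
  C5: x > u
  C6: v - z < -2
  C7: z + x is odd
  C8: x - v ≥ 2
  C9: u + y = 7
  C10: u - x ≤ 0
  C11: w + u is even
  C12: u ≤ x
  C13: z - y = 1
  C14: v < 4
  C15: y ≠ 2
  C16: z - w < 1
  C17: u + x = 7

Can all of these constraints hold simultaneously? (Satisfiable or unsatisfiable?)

One satisfying assignment is x = 4, y = 4, z = 5, w = 5, v = 2, u = 3.
For the less obvious constraints — constraint 1: v - x = -2; constraint 2: y - w = -1 — and the others hold by inspection.

Satisfiable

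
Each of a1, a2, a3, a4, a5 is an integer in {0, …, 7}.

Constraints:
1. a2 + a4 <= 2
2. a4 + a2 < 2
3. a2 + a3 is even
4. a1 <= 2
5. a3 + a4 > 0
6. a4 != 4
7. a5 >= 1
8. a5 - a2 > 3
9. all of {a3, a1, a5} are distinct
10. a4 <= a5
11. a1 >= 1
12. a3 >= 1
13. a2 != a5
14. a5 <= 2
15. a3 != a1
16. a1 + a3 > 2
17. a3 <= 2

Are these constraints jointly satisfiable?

Unsatisfiable

Constraints 4, 7, 11, 12, 14, and 17 confine each of a3, a1, a5 to the 2 values {1, 2}.
Constraint 9 requires all 3 of them to be distinct, but only 2 values are available — impossible by the pigeonhole principle.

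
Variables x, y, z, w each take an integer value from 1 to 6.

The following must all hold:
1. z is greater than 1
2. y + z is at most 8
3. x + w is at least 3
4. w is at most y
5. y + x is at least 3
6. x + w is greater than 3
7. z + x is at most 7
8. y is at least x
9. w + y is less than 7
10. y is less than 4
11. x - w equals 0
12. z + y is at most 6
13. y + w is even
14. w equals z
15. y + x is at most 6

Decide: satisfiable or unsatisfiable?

Satisfiable

Setting (x, y, z, w) = (3, 3, 3, 3) satisfies everything: constraint 2: y + z = 6; constraint 3: x + w = 6, and the others follow.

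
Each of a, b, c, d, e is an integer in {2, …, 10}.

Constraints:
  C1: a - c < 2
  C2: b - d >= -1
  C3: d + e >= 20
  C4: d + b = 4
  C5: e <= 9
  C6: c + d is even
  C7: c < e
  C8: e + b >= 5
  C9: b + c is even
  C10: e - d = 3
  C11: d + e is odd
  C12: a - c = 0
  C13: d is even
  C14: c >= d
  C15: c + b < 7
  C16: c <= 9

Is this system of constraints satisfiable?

Unsatisfiable

From constraints 14 and 16: d ≤ c ≤ 9. From constraint 5: e ≤ 9. Hence d + e ≤ 18. But constraint 3 requires d + e ≥ 20, and 20 > 18. Contradiction.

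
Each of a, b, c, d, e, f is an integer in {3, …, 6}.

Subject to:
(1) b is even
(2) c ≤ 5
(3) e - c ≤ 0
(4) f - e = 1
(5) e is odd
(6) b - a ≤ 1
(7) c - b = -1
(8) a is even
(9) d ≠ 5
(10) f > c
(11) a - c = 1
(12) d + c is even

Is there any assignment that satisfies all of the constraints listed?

Take a = 4, b = 4, c = 3, d = 3, e = 3, f = 4. Then constraint 3: e - c = 0; constraint 4: f - e = 1; constraint 6: b - a = 0, and every other listed constraint is also met.

Satisfiable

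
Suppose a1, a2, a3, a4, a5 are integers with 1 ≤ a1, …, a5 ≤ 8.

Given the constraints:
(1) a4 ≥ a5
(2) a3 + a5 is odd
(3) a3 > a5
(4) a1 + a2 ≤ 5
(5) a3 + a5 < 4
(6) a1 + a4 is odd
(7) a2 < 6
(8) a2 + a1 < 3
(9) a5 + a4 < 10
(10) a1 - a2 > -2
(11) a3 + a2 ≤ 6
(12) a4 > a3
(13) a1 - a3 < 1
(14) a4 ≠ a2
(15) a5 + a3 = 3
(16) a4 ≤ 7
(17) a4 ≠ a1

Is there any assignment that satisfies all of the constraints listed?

Take a1 = 1, a2 = 1, a3 = 2, a4 = 6, a5 = 1. Then constraint 4: a1 + a2 = 2; constraint 5: a3 + a5 = 3, and every other listed constraint is also met.

Satisfiable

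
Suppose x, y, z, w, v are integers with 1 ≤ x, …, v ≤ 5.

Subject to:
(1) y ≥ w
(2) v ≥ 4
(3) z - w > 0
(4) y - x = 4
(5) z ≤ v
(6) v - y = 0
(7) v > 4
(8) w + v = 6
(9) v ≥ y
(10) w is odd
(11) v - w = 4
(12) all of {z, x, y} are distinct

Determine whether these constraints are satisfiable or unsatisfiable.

Satisfiable

Try x = 1, y = 5, z = 2, w = 1, v = 5.
Check constraint 3: z - w = 1; constraint 4: y - x = 4; constraint 6: v - y = 0. The remaining constraints are straightforward to verify.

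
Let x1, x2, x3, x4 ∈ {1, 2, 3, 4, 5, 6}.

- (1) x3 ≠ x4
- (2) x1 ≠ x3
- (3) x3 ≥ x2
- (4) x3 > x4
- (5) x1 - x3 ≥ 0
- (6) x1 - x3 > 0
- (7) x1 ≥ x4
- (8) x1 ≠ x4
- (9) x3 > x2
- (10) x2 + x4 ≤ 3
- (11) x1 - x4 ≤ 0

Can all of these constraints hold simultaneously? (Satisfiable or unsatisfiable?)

Constraints 4, 5, and 11 give x3 ≤ x1, x1 ≤ x4, x4 < x3. Chaining: x3 ≤ x1 ≤ x4 < x3, which forces x3 < x3 — impossible.

Unsatisfiable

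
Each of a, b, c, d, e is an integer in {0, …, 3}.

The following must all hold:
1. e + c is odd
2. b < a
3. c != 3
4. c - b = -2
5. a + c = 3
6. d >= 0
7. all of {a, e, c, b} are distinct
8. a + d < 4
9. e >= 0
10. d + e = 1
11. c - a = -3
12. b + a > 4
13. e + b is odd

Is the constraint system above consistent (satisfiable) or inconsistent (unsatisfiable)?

Satisfiable

Take a = 3, b = 2, c = 0, d = 0, e = 1. Then constraint 4: c - b = -2; constraint 5: a + c = 3, and every other listed constraint is also met.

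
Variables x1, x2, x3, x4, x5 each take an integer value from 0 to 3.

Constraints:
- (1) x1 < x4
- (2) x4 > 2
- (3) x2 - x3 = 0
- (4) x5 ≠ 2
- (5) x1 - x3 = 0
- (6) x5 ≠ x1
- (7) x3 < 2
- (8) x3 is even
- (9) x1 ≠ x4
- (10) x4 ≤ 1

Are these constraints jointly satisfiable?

Unsatisfiable

From constraint 2: x4 ≥ 3. From constraint 10: x4 ≤ 1. But 1 < 3, so no value of x4 works.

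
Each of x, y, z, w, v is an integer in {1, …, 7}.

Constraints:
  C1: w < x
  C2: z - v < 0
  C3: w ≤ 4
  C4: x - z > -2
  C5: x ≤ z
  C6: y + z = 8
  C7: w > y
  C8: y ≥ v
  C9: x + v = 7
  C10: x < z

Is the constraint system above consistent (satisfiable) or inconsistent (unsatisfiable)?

Unsatisfiable

Constraints 1, 2, 7, 8, and 10 give z < v, v ≤ y, y < w, w < x, x < z. Chaining: z < v ≤ y < w < x < z, which forces z < z — impossible.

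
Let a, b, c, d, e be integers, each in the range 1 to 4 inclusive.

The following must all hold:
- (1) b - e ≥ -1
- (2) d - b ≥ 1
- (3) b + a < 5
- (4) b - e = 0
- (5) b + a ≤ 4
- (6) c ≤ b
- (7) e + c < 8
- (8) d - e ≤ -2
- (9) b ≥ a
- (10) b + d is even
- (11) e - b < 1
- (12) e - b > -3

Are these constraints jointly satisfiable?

Constraints 1, 2, and 8 give e − d ≥ 2, d − b ≥ 1, b − e ≥ -1.
Adding all 3 inequalities: the left sides telescope to 0, and the right sides sum to 2 + 1 + (-1) = 2. So 0 ≥ 2, which is false.

Unsatisfiable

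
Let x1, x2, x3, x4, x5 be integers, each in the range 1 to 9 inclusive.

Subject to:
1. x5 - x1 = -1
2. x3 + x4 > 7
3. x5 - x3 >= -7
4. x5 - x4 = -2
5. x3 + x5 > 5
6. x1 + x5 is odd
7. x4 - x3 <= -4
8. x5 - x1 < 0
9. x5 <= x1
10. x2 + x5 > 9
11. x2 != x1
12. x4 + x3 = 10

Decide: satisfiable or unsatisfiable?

Take x1 = 2, x2 = 9, x3 = 7, x4 = 3, x5 = 1. Then constraint 1: x5 - x1 = -1; constraint 2: x3 + x4 = 10; constraint 3: x5 - x3 = -6, and every other listed constraint is also met.

Satisfiable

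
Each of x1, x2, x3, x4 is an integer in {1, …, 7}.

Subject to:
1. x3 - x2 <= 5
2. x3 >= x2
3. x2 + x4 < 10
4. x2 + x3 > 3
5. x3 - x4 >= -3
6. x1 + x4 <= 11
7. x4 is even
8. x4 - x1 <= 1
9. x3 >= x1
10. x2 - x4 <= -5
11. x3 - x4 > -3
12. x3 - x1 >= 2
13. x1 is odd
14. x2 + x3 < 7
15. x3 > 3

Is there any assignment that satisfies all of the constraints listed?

Constraints 1, 8, 10, and 12 give x4 − x2 ≥ 5, x2 − x3 ≥ -5, x3 − x1 ≥ 2, x1 − x4 ≥ -1.
Adding all 4 inequalities: the left sides telescope to 0, and the right sides sum to 5 + (-5) + 2 + (-1) = 1. So 0 ≥ 1, which is false.

Unsatisfiable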